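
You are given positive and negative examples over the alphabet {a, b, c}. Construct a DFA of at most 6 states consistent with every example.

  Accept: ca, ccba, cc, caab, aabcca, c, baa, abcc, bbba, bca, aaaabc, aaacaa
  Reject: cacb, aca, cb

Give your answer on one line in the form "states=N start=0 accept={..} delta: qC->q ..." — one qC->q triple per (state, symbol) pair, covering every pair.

Fold the examples into a partial DFA from state 0: repeatedly fix the first undefined (state, symbol) met by the shortest-then-alphabetical prefix, trying targets in increasing order and rejecting any under which an Accept and a Reject string meet in one state with the same remainder; add a state when all current targets are rejected. Accepting states are where Accept strings end.
a: 0a undefined. 0a->0: no, ca/aca meet in 0 with "ca" left. Open state 1: 0a->1.
b: 0b undefined. 0b->0: ok.
c: 0c undefined. 0c->0: no, cc/cb meet in 0. 0c->1: ok.
aa: 1a undefined. 1a->0: no, caab/cacb meet in 1 with "b" left. 1a->1: no, caab/cb meet in 1 with "b" left. Open state 2: 1a->2.
ab: 1b undefined. 1b->0: ok.
ac: 1c undefined. 1c->0: no, ccba/aca meet in 1. 1c->1: no, ca/aca meet in 2. 1c->2: ok.
aaa: 2a undefined. 2a->0: no, caab/aca meet in 0. 2a->1: no, caab/cb meet in 0. 2a->2: no, ca/aca meet in 2. Open state 3: 2a->3.
aab: 2b undefined. 2b->0: no, aabcca/aca meet in 3. 2b->1: ok.
cac: 2c undefined. 2c->0: ok.
aaaa: 3a undefined. 3a->0: ok.
aaac: 3c undefined. 3c->0: ok.
caab: 3b undefined. 3b->0: no, caab/cacb meet in 0. 3b->1: ok.
All examples now run through 4 states with every (state, symbol) defined. Accept strings end in {1,2}, Reject strings end in {0,3}; accept={1,2}.

states=4 start=0 accept={1,2} delta: 0a->1 0b->0 0c->1 1a->2 1b->0 1c->2 2a->3 2b->1 2c->0 3a->0 3b->1 3c->0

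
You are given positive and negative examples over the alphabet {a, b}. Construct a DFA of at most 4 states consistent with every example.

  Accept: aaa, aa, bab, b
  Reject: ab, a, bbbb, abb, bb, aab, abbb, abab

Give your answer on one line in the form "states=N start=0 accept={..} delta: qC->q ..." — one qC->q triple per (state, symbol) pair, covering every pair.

states=3 start=0 accept={0,2} delta: 0a->1 0b->2 1a->2 1b->1 2a->0 2b->1

Fold the examples into a partial DFA from state 0: repeatedly fix the first undefined (state, symbol) met by the shortest-then-alphabetical prefix, trying targets in increasing order and rejecting any under which an Accept and a Reject string meet in one state with the same remainder; add a state when all current targets are rejected. Accepting states are where Accept strings end.
a: 0a undefined. 0a->0: no, aaa/a meet in 0. Open state 1: 0a->1.
b: 0b undefined. 0b->0: no, bab/ab meet in 1 with "b" left. 0b->1: no, bab/aab meet in 1 with "ab" left. Open state 2: 0b->2.
aa: 1a undefined. 1a->0: no, aaa/a meet in 1. 1a->1: no, aaa/a meet in 1. 1a->2: ok.
ab: 1b undefined. 1b->0: no, aa/abb meet in 2. 1b->1: ok.
ba: 2a undefined. 2a->0: ok.
bb: 2b undefined. 2b->0: no, aaa/bbbb meet in 0. 2b->1: ok.
All examples now run through 3 states with every (state, symbol) defined. Accept strings end in {0,2}, Reject strings end in {1}; accept={0,2}.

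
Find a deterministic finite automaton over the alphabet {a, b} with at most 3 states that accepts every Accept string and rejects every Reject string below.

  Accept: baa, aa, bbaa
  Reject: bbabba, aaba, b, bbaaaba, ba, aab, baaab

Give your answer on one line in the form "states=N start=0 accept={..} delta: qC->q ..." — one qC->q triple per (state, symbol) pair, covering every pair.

states=3 start=0 accept={0} delta: 0a->0 0b->1 1a->2 1b->1 2a->0 2b->0

Grow the machine one transition at a time. Run the examples from 0; the earliest place one falls off (shortest prefix, ties alphabetical) gets sent to the lowest-numbered state that keeps every Accept/Reject pair distinguishable — a pair clashes when both reach the same state with identical unread suffix — and to a fresh state only if none does.
a: 0a undefined. 0a->0: ok.
b: 0b undefined. 0b->0: no, baa/bbabba meet in 0. Open state 1: 0b->1.
ba: 1a undefined. 1a->0: no, baa/aaba meet in 0. 1a->1: no, baa/aaba meet in 1. Open state 2: 1a->2.
bb: 1b undefined. 1b->0: no, aa/bbabba meet in 0. 1b->1: ok.
baa: 2a undefined. 2a->0: ok.
bbab: 2b undefined. 2b->0: ok.
All examples now run through 3 states with every (state, symbol) defined. Accept strings end in {0}, Reject strings end in {1,2}; accept={0}.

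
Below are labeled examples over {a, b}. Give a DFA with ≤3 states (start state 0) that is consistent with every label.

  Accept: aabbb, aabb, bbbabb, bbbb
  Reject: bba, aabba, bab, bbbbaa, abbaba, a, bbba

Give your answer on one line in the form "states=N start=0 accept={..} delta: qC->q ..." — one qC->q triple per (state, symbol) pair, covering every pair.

states=3 start=0 accept={2} delta: 0a->0 0b->1 1a->0 1b->2 2a->0 2b->2

State merging on the prefix tree: take the shortest (then alphabetical) example prefix whose next move is undefined and point that move at state 0, else 1, else 2, ...; a target is out if some Accept/Reject pair would then sit in one state with the same input left (inseparable). If every existing state is out, open a new one.
a: 0a undefined. 0a->0: ok.
b: 0b undefined. 0b->0: no, aabbb/bba meet in 0. Open state 1: 0b->1.
ba: 1a undefined. 1a->0: ok.
bb: 1b undefined. 1b->0: no, aabbb/bab meet in 1. 1b->1: no, aabbb/bab meet in 1. Open state 2: 1b->2.
bba: 2a undefined. 2a->0: ok.
bbb: 2b undefined. 2b->0: no, aabbb/bba meet in 0. 2b->1: no, aabbb/bab meet in 1. 2b->2: ok.
All examples now run through 3 states with every (state, symbol) defined. Accept strings end in {2}, Reject strings end in {0,1}; accept={2}.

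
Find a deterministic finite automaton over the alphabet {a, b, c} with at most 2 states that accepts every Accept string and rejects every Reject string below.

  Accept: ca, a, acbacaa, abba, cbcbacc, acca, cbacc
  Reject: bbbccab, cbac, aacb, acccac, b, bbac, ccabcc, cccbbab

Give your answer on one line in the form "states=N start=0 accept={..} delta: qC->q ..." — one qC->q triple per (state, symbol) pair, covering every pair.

states=2 start=0 accept={0} delta: 0a->0 0b->1 0c->1 1a->0 1b->1 1c->0

Grow the machine one transition at a time. Run the examples from 0; the earliest place one falls off (shortest prefix, ties alphabetical) gets sent to the lowest-numbered state that keeps every Accept/Reject pair distinguishable — a pair clashes when both reach the same state with identical unread suffix — and to a fresh state only if none does.
a: 0a undefined. 0a->0: ok.
b: 0b undefined. 0b->0: no, a/b meet in 0. Open state 1: 0b->1.
c: 0c undefined. 0c->0: no, ca/acccac meet in 0. 0c->1: ok.
bb: 1b undefined. 1b->0: no, a/aacb meet in 0. 1b->1: ok.
ca: 1a undefined. 1a->0: ok.
cc: 1c undefined. 1c->0: ok.
All examples now run through 2 states with every (state, symbol) defined. Accept strings end in {0}, Reject strings end in {1}; accept={0}.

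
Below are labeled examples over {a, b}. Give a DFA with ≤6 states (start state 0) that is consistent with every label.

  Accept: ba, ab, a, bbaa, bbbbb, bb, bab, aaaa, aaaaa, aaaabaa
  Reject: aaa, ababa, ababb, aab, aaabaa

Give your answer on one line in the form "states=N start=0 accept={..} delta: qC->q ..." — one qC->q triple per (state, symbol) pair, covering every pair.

states=5 start=0 accept={0,1,2} delta: 0a->1 0b->0 1a->2 1b->1 2a->3 2b->4 3a->0 3b->1 4a->3 4b->3

Grow the machine one transition at a time. Run the examples from 0; the earliest place one falls off (shortest prefix, ties alphabetical) gets sent to the lowest-numbered state that keeps every Accept/Reject pair distinguishable — a pair clashes when both reach the same state with identical unread suffix — and to a fresh state only if none does.
a: 0a undefined. 0a->0: no, ab/aab meet in 0 with "b" left. Open state 1: 0a->1.
b: 0b undefined. 0b->0: ok.
aa: 1a undefined. 1a->0: no, ba/aaa meet in 1. 1a->1: no, ba/aaa meet in 1. Open state 2: 1a->2.
ab: 1b undefined. 1b->0: no, ba/ababa meet in 1. 1b->1: ok.
aaa: 2a undefined. 2a->0: no, bbaa/aaabaa meet in 2. 2a->1: no, ba/aaa meet in 1. 2a->2: no, bbaa/aaa meet in 2. Open state 3: 2a->3.
aab: 2b undefined. 2b->0: no, ba/ababa meet in 1. 2b->1: no, ba/ababb meet in 1. 2b->2: no, bbaa/ababb meet in 2. 2b->3: no, aaaa/ababa meet in 3 with "a" left. Open state 4: 2b->4.
aaaa: 3a undefined. 3a->0: ok.
aaab: 3b undefined. 3b->0: no, bbaa/aaabaa meet in 2. 3b->1: ok.
ababa: 4a undefined. 4a->0: no, bbbbb/ababa meet in 0. 4a->1: no, ba/ababa meet in 1. 4a->2: no, bbaa/ababa meet in 2. 4a->3: ok.
ababb: 4b undefined. 4b->0: no, bbbbb/ababb meet in 0. 4b->1: no, ba/ababb meet in 1. 4b->2: no, bbaa/ababb meet in 2. 4b->3: ok.
All examples now run through 5 states with every (state, symbol) defined. Accept strings end in {0,1,2}, Reject strings end in {3,4}; accept={0,1,2}.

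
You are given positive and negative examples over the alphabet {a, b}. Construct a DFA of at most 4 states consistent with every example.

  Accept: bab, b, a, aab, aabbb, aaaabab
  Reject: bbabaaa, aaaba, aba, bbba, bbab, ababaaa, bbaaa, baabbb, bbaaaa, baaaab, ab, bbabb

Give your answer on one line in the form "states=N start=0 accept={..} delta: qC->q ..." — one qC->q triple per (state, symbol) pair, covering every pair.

Fold the examples into a partial DFA from state 0: repeatedly fix the first undefined (state, symbol) met by the shortest-then-alphabetical prefix, trying targets in increasing order and rejecting any under which an Accept and a Reject string meet in one state with the same remainder; add a state when all current targets are rejected. Accepting states are where Accept strings end.
a: 0a undefined. 0a->0: no, b/ab meet in 0 with "b" left. Open state 1: 0a->1.
b: 0b undefined. 0b->0: no, bab/bbab meet in 1 with "b" left. 0b->1: ok.
aa: 1a undefined. 1a->0: ok.
ab: 1b undefined. 1b->0: no, bab/bbabaaa meet in 1. 1b->1: no, bab/bbab meet in 1. Open state 2: 1b->2.
aba: 2a undefined. 2a->0: no, bab/bbab meet in 1. 2a->1: no, bab/bbabaaa meet in 1. 2a->2: no, aabbb/bbab meet in 2 with "b" left. Open state 3: 2a->3.
bbb: 2b undefined. 2b->0: no, bab/bbba meet in 1. 2b->1: ok.
abab: 3b undefined. 3b->0: no, bab/bbabaaa meet in 1. 3b->1: no, bab/bbab meet in 1. 3b->2: no, bab/bbabb meet in 1. 3b->3: ok.
bbaa: 3a undefined. 3a->0: no, bab/bbaaa meet in 1. 3a->1: no, bab/bbabaaa meet in 1. 3a->2: ok.
All examples now run through 4 states with every (state, symbol) defined. Accept strings end in {1}, Reject strings end in {0,2,3}; accept={1}.

states=4 start=0 accept={1} delta: 0a->1 0b->1 1a->0 1b->2 2a->3 2b->1 3a->2 3b->3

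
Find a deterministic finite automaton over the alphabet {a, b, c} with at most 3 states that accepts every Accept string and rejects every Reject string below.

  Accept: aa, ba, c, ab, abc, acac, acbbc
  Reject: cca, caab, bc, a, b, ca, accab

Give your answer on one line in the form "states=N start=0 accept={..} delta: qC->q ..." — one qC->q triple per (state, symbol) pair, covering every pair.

Fold the examples into a partial DFA from state 0: repeatedly fix the first undefined (state, symbol) met by the shortest-then-alphabetical prefix, trying targets in increasing order and rejecting any under which an Accept and a Reject string meet in one state with the same remainder; add a state when all current targets are rejected. Accepting states are where Accept strings end.
a: 0a undefined. 0a->0: no, aa/a meet in 0. Open state 1: 0a->1.
b: 0b undefined. 0b->0: no, ba/a meet in 1. 0b->1: ok.
c: 0c undefined. 0c->0: ok.
aa: 1a undefined. 1a->0: ok.
ab: 1b undefined. 1b->0: ok.
ac: 1c undefined. 1c->0: no, aa/bc meet in 0. 1c->1: no, acbbc/cca meet in 1. Open state 2: 1c->2.
aca: 2a undefined. 2a->0: ok.
acb: 2b undefined. 2b->0: no, acbbc/bc meet in 2. 2b->1: ok.
acc: 2c undefined. 2c->0: no, aa/accab meet in 0. 2c->1: ok.
All examples now run through 3 states with every (state, symbol) defined. Accept strings end in {0}, Reject strings end in {1,2}; accept={0}.

states=3 start=0 accept={0} delta: 0a->1 0b->1 0c->0 1a->0 1b->0 1c->2 2a->0 2b->1 2c->1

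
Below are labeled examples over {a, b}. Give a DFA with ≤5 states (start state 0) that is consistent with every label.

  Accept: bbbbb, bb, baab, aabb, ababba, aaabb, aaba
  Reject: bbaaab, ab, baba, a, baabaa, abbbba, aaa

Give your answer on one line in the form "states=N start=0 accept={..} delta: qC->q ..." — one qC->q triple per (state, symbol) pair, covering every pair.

states=4 start=0 accept={2,3} delta: 0a->0 0b->1 1a->2 1b->3 2a->1 2b->0 3a->0 3b->3

State merging on the prefix tree: take the shortest (then alphabetical) example prefix whose next move is undefined and point that move at state 0, else 1, else 2, ...; a target is out if some Accept/Reject pair would then sit in one state with the same input left (inseparable). If every existing state is out, open a new one.
a: 0a undefined. 0a->0: ok.
b: 0b undefined. 0b->0: no, bbbbb/bbaaab meet in 0. Open state 1: 0b->1.
ba: 1a undefined. 1a->0: no, baab/ab meet in 1. 1a->1: no, aaba/ab meet in 1. Open state 2: 1a->2.
bb: 1b undefined. 1b->0: no, bbbbb/bbaaab meet in 1. 1b->1: no, bbbbb/ab meet in 1. 1b->2: no, ababba/abbbba meet in 2 with "bba" left. Open state 3: 1b->3.
baa: 2a undefined. 2a->0: no, baab/ab meet in 1. 2a->1: ok.
bab: 2b undefined. 2b->0: ok.
bba: 3a undefined. 3a->0: ok.
bbb: 3b undefined. 3b->0: no, ababba/abbbba meet in 2. 3b->1: no, bbbbb/bbaaab meet in 1. 3b->2: no, bbbbb/bbaaab meet in 1. 3b->3: ok.
All examples now run through 4 states with every (state, symbol) defined. Accept strings end in {2,3}, Reject strings end in {0,1}; accept={2,3}.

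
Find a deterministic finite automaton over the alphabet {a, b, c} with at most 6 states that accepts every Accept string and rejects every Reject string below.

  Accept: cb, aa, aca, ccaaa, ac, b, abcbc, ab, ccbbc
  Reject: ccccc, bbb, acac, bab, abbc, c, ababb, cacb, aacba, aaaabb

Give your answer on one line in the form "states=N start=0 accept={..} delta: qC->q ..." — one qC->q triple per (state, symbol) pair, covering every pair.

Fold the examples into a partial DFA from state 0: repeatedly fix the first undefined (state, symbol) met by the shortest-then-alphabetical prefix, trying targets in increasing order and rejecting any under which an Accept and a Reject string meet in one state with the same remainder; add a state when all current targets are rejected. Accepting states are where Accept strings end.
a: 0a undefined. 0a->0: no, ac/c meet in 0 with "c" left. Open state 1: 0a->1.
b: 0b undefined. 0b->0: no, b/bbb meet in 0. 0b->1: ok.
c: 0c undefined. 0c->0: ok.
aa: 1a undefined. 1a->0: no, cb/bab meet in 1. 1a->1: no, ab/bab meet in 1 with "b" left. Open state 2: 1a->2.
ab: 1b undefined. 1b->0: no, cb/bbb meet in 1. 1b->1: no, cb/bbb meet in 1. 1b->2: ok.
ac: 1c undefined. 1c->0: no, cb/cacb meet in 1. 1c->1: no, aa/cacb meet in 2. 1c->2: ok.
aaa: 2a undefined. 2a->0: no, aa/ababb meet in 2. 2a->1: no, aa/acac meet in 2. 2a->2: no, ccbbc/acac meet in 2 with "c" left. Open state 3: 2a->3.
aac: 2c undefined. 2c->0: no, aa/aacba meet in 2. 2c->1: no, aca/aacba meet in 3. 2c->2: no, abcbc/abbc meet in 2 with "bc" left. 2c->3: ok.
abb: 2b undefined. 2b->0: ok.
aaaa: 3a undefined. 3a->0: no, aa/aaaabb meet in 2. 3a->1: ok.
aacb: 3b undefined. 3b->0: no, cb/ababb meet in 1. 3b->1: no, aa/ababb meet in 2. 3b->2: no, aca/aacba meet in 3. 3b->3: no, cb/aacba meet in 1. Open state 4: 3b->4.
acac: 3c undefined. 3c->0: ok.
aacba: 4a undefined. 4a->0: ok.
ababb: 4b undefined. 4b->0: ok.
abcbc: 4c undefined. 4c->0: no, abcbc/ccccc meet in 0. 4c->1: ok.
All examples now run through 5 states with every (state, symbol) defined. Accept strings end in {1,2,3}, Reject strings end in {0}; accept={1,2,3}.

states=5 start=0 accept={1,2,3} delta: 0a->1 0b->1 0c->0 1a->2 1b->2 1c->2 2a->3 2b->0 2c->3 3a->1 3b->4 3c->0 4a->0 4b->0 4c->1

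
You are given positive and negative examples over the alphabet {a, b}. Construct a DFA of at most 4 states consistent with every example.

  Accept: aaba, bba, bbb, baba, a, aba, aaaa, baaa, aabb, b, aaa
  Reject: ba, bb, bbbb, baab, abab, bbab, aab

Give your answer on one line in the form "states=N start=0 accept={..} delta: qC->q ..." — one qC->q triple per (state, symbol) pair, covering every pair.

State merging on the prefix tree: take the shortest (then alphabetical) example prefix whose next move is undefined and point that move at state 0, else 1, else 2, ...; a target is out if some Accept/Reject pair would then sit in one state with the same input left (inseparable). If every existing state is out, open a new one.
a: 0a undefined. 0a->0: no, aaba/ba meet in 0 with "ba" left. Open state 1: 0a->1.
b: 0b undefined. 0b->0: no, bba/ba meet in 1. 0b->1: ok.
aa: 1a undefined. 1a->0: no, aaba/ba meet in 0. 1a->1: no, a/ba meet in 1. Open state 2: 1a->2.
ab: 1b undefined. 1b->0: ok.
aaa: 2a undefined. 2a->0: no, bba/baab meet in 1. 2a->1: no, aaaa/ba meet in 2. 2a->2: no, aaaa/ba meet in 2. Open state 3: 2a->3.
aab: 2b undefined. 2b->0: ok.
aaaa: 3a undefined. 3a->0: no, aaaa/bb meet in 0. 3a->1: ok.
baab: 3b undefined. 3b->0: ok.
All examples now run through 4 states with every (state, symbol) defined. Accept strings end in {1,3}, Reject strings end in {0,2}; accept={1,3}.

states=4 start=0 accept={1,3} delta: 0a->1 0b->1 1a->2 1b->0 2a->3 2b->0 3a->1 3b->0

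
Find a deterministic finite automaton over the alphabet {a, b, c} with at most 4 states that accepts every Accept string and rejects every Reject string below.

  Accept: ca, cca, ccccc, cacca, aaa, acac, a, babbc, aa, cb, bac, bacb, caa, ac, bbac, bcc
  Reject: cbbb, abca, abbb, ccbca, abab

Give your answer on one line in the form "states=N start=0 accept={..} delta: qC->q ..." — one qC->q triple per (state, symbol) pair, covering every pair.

states=4 start=0 accept={0,1,3} delta: 0a->0 0b->1 0c->0 1a->1 1b->2 1c->3 2a->0 2b->2 2c->0 3a->2 3b->0 3c->0

Grow the machine one transition at a time. Run the examples from 0; the earliest place one falls off (shortest prefix, ties alphabetical) gets sent to the lowest-numbered state that keeps every Accept/Reject pair distinguishable — a pair clashes when both reach the same state with identical unread suffix — and to a fresh state only if none does.
a: 0a undefined. 0a->0: ok.
b: 0b undefined. 0b->0: no, ca/abca meet in 0 with "ca" left. Open state 1: 0b->1.
c: 0c undefined. 0c->0: ok.
ba: 1a undefined. 1a->0: no, cb/abab meet in 1. 1a->1: ok.
bb: 1b undefined. 1b->0: no, ca/abab meet in 0. 1b->1: no, cb/cbbb meet in 1. Open state 2: 1b->2.
bc: 1c undefined. 1c->0: no, ca/abca meet in 0. 1c->1: no, cb/abca meet in 1. 1c->2: no, bac/abab meet in 2. Open state 3: 1c->3.
bba: 2a undefined. 2a->0: ok.
bcc: 3c undefined. 3c->0: ok.
abbb: 2b undefined. 2b->0: no, ca/cbbb meet in 0. 2b->1: no, cb/cbbb meet in 1. 2b->2: ok.
abca: 3a undefined. 3a->0: no, ca/abca meet in 0. 3a->1: no, cb/abca meet in 1. 3a->2: ok.
bacb: 3b undefined. 3b->0: ok.
babbc: 2c undefined. 2c->0: ok.
All examples now run through 4 states with every (state, symbol) defined. Accept strings end in {0,1,3}, Reject strings end in {2}; accept={0,1,3}.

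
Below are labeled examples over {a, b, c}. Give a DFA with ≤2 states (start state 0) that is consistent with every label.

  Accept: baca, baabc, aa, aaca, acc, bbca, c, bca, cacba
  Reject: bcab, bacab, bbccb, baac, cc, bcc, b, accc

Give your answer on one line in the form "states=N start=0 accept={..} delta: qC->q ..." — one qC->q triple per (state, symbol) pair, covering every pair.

states=2 start=0 accept={1} delta: 0a->1 0b->0 0c->1 1a->1 1b->0 1c->0

State merging on the prefix tree: take the shortest (then alphabetical) example prefix whose next move is undefined and point that move at state 0, else 1, else 2, ...; a target is out if some Accept/Reject pair would then sit in one state with the same input left (inseparable). If every existing state is out, open a new one.
a: 0a undefined. 0a->0: no, acc/cc meet in 0 with "cc" left. Open state 1: 0a->1.
b: 0b undefined. 0b->0: ok.
c: 0c undefined. 0c->0: no, c/bbccb meet in 0. 0c->1: ok.
aa: 1a undefined. 1a->0: no, baabc/baac meet in 1. 1a->1: ok.
ac: 1c undefined. 1c->0: ok.
baab: 1b undefined. 1b->0: ok.
All examples now run through 2 states with every (state, symbol) defined. Accept strings end in {1}, Reject strings end in {0}; accept={1}.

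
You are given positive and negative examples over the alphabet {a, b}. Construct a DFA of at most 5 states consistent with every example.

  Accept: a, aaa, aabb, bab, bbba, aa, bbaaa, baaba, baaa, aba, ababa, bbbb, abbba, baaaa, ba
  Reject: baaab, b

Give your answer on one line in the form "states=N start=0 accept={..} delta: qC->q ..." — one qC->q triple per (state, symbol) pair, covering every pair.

states=3 start=0 accept={0,2} delta: 0a->0 0b->1 1a->2 1b->0 2a->0 2b->0

State merging on the prefix tree: take the shortest (then alphabetical) example prefix whose next move is undefined and point that move at state 0, else 1, else 2, ...; a target is out if some Accept/Reject pair would then sit in one state with the same input left (inseparable). If every existing state is out, open a new one.
a: 0a undefined. 0a->0: ok.
b: 0b undefined. 0b->0: no, a/baaab meet in 0. Open state 1: 0b->1.
ba: 1a undefined. 1a->0: no, bab/baaab meet in 1. 1a->1: no, aabb/baaab meet in 1 with "b" left. Open state 2: 1a->2.
bb: 1b undefined. 1b->0: ok.
baa: 2a undefined. 2a->0: ok.
bab: 2b undefined. 2b->0: ok.
All examples now run through 3 states with every (state, symbol) defined. Accept strings end in {0,2}, Reject strings end in {1}; accept={0,2}.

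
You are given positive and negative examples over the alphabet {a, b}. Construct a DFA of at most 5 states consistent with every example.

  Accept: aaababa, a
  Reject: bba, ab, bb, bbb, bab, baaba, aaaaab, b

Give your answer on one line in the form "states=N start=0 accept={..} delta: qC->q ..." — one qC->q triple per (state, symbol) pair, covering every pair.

states=3 start=0 accept={0} delta: 0a->0 0b->1 1a->2 1b->1 2a->0 2b->2

State merging on the prefix tree: take the shortest (then alphabetical) example prefix whose next move is undefined and point that move at state 0, else 1, else 2, ...; a target is out if some Accept/Reject pair would then sit in one state with the same input left (inseparable). If every existing state is out, open a new one.
a: 0a undefined. 0a->0: ok.
b: 0b undefined. 0b->0: no, aaababa/bba meet in 0. Open state 1: 0b->1.
ba: 1a undefined. 1a->0: no, aaababa/baaba meet in 0. 1a->1: no, aaababa/bba meet in 1 with "ba" left. Open state 2: 1a->2.
bb: 1b undefined. 1b->0: no, a/bba meet in 0. 1b->1: ok.
baa: 2a undefined. 2a->0: ok.
bab: 2b undefined. 2b->0: no, aaababa/bab meet in 0. 2b->1: no, aaababa/bba meet in 2. 2b->2: ok.
All examples now run through 3 states with every (state, symbol) defined. Accept strings end in {0}, Reject strings end in {1,2}; accept={0}.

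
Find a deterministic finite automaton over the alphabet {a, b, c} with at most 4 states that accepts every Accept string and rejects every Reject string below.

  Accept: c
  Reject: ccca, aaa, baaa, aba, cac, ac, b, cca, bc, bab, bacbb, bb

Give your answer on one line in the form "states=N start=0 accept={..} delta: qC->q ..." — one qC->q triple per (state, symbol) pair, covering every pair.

states=2 start=0 accept={0} delta: 0a->1 0b->1 0c->0 1a->1 1b->1 1c->1

State merging on the prefix tree: take the shortest (then alphabetical) example prefix whose next move is undefined and point that move at state 0, else 1, else 2, ...; a target is out if some Accept/Reject pair would then sit in one state with the same input left (inseparable). If every existing state is out, open a new one.
a: 0a undefined. 0a->0: no, c/ac meet in 0 with "c" left. Open state 1: 0a->1.
b: 0b undefined. 0b->0: no, c/bc meet in 0 with "c" left. 0b->1: ok.
c: 0c undefined. 0c->0: ok.
aa: 1a undefined. 1a->0: no, c/baaa meet in 0. 1a->1: ok.
ab: 1b undefined. 1b->0: no, c/bab meet in 0. 1b->1: ok.
ac: 1c undefined. 1c->0: no, c/cac meet in 0. 1c->1: ok.
All examples now run through 2 states with every (state, symbol) defined. Accept strings end in {0}, Reject strings end in {1}; accept={0}.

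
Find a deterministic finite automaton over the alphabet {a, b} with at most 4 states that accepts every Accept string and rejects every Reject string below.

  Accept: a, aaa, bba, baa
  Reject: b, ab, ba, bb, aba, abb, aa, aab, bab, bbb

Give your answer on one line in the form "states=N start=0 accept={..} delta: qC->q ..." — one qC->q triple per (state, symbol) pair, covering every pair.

Fold the examples into a partial DFA from state 0: repeatedly fix the first undefined (state, symbol) met by the shortest-then-alphabetical prefix, trying targets in increasing order and rejecting any under which an Accept and a Reject string meet in one state with the same remainder; add a state when all current targets are rejected. Accepting states are where Accept strings end.
a: 0a undefined. 0a->0: no, a/aa meet in 0. Open state 1: 0a->1.
b: 0b undefined. 0b->0: no, a/ba meet in 1. 0b->1: no, a/b meet in 1. Open state 2: 0b->2.
aa: 1a undefined. 1a->0: ok.
ab: 1b undefined. 1b->0: no, a/aba meet in 1. 1b->1: no, a/ab meet in 1. 1b->2: ok.
ba: 2a undefined. 2a->0: ok.
bb: 2b undefined. 2b->0: ok.
All examples now run through 3 states with every (state, symbol) defined. Accept strings end in {1}, Reject strings end in {0,2}; accept={1}.

states=3 start=0 accept={1} delta: 0a->1 0b->2 1a->0 1b->2 2a->0 2b->0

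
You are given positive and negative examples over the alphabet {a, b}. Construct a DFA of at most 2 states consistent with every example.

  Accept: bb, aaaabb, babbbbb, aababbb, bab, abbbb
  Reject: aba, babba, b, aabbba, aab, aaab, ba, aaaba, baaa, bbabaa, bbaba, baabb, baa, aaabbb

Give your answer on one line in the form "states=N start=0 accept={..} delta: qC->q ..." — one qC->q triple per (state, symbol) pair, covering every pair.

states=2 start=0 accept={0} delta: 0a->0 0b->1 1a->1 1b->0

Grow the machine one transition at a time. Run the examples from 0; the earliest place one falls off (shortest prefix, ties alphabetical) gets sent to the lowest-numbered state that keeps every Accept/Reject pair distinguishable — a pair clashes when both reach the same state with identical unread suffix — and to a fresh state only if none does.
a: 0a undefined. 0a->0: ok.
b: 0b undefined. 0b->0: no, bb/aba meet in 0. Open state 1: 0b->1.
ba: 1a undefined. 1a->0: no, bb/baabb meet in 1 with "b" left. 1a->1: ok.
bb: 1b undefined. 1b->0: ok.
All examples now run through 2 states with every (state, symbol) defined. Accept strings end in {0}, Reject strings end in {1}; accept={0}.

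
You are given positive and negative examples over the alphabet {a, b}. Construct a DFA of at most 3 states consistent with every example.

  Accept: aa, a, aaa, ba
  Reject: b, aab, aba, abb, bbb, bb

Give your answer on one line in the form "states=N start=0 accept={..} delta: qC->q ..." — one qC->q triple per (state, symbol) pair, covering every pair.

Fold the examples into a partial DFA from state 0: repeatedly fix the first undefined (state, symbol) met by the shortest-then-alphabetical prefix, trying targets in increasing order and rejecting any under which an Accept and a Reject string meet in one state with the same remainder; add a state when all current targets are rejected. Accepting states are where Accept strings end.
a: 0a undefined. 0a->0: no, ba/aba meet in 0 with "ba" left. Open state 1: 0a->1.
b: 0b undefined. 0b->0: ok.
aa: 1a undefined. 1a->0: no, aa/b meet in 0. 1a->1: ok.
ab: 1b undefined. 1b->0: no, aa/aba meet in 1. 1b->1: no, aa/aab meet in 1. Open state 2: 1b->2.
aba: 2a undefined. 2a->0: ok.
abb: 2b undefined. 2b->0: ok.
All examples now run through 3 states with every (state, symbol) defined. Accept strings end in {1}, Reject strings end in {0,2}; accept={1}.

states=3 start=0 accept={1} delta: 0a->1 0b->0 1a->1 1b->2 2a->0 2b->0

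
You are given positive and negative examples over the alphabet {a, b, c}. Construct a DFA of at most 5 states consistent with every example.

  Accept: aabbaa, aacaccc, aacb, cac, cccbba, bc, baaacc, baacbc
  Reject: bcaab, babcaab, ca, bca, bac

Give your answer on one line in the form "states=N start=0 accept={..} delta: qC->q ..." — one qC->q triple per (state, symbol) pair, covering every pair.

Grow the machine one transition at a time. Run the examples from 0; the earliest place one falls off (shortest prefix, ties alphabetical) gets sent to the lowest-numbered state that keeps every Accept/Reject pair distinguishable — a pair clashes when both reach the same state with identical unread suffix — and to a fresh state only if none does.
a: 0a undefined. 0a->0: ok.
b: 0b undefined. 0b->0: no, bc/bac meet in 0 with "c" left. Open state 1: 0b->1.
c: 0c undefined. 0c->0: no, aacaccc/ca meet in 0. 0c->1: no, cac/bac meet in 1 with "ac" left. Open state 2: 0c->2.
ba: 1a undefined. 1a->0: ok.
bc: 1c undefined. 1c->0: no, bc/bca meet in 0. 1c->1: no, bc/bcaab meet in 1. 1c->2: no, bc/bac meet in 2. Open state 3: 1c->3.
ca: 2a undefined. 2a->0: no, cac/bac meet in 2. 2a->1: ok.
cc: 2c undefined. 2c->0: ok.
bca: 3a undefined. 3a->0: no, baaacc/bca meet in 0. 3a->1: ok.
aabb: 1b undefined. 1b->0: ok.
aacb: 2b undefined. 2b->0: no, baacbc/bac meet in 2. 2b->1: no, aacb/bcaab meet in 1. 2b->2: no, aacb/bac meet in 2. 2b->3: ok.
cccbb: 3b undefined. 3b->0: ok.
aacacc: 3c undefined. 3c->0: no, aacaccc/bac meet in 2. 3c->1: no, baacbc/bcaab meet in 1. 3c->2: no, baacbc/bac meet in 2. 3c->3: ok.
All examples now run through 4 states with every (state, symbol) defined. Accept strings end in {0,3}, Reject strings end in {1,2}; accept={0,3}.

states=4 start=0 accept={0,3} delta: 0a->0 0b->1 0c->2 1a->0 1b->0 1c->3 2a->1 2b->3 2c->0 3a->1 3b->0 3c->3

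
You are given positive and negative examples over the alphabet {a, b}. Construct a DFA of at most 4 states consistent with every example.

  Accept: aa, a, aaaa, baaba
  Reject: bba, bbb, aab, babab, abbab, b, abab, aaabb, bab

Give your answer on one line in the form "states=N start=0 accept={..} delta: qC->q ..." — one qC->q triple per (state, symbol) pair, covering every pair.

states=3 start=0 accept={0} delta: 0a->0 0b->1 1a->0 1b->2 2a->1 2b->1

State merging on the prefix tree: take the shortest (then alphabetical) example prefix whose next move is undefined and point that move at state 0, else 1, else 2, ...; a target is out if some Accept/Reject pair would then sit in one state with the same input left (inseparable). If every existing state is out, open a new one.
a: 0a undefined. 0a->0: ok.
b: 0b undefined. 0b->0: no, aa/bba meet in 0. Open state 1: 0b->1.
ba: 1a undefined. 1a->0: ok.
bb: 1b undefined. 1b->0: no, aa/bba meet in 0. 1b->1: no, aa/bba meet in 0. Open state 2: 1b->2.
bba: 2a undefined. 2a->0: no, aa/bba meet in 0. 2a->1: ok.
bbb: 2b undefined. 2b->0: no, aa/bbb meet in 0. 2b->1: ok.
All examples now run through 3 states with every (state, symbol) defined. Accept strings end in {0}, Reject strings end in {1,2}; accept={0}.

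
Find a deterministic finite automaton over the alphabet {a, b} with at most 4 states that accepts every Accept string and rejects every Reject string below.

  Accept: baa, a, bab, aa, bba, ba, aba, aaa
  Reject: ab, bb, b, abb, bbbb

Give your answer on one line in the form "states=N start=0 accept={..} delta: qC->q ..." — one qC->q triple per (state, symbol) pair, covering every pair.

states=3 start=0 accept={0,2} delta: 0a->0 0b->1 1a->2 1b->1 2a->0 2b->0

State merging on the prefix tree: take the shortest (then alphabetical) example prefix whose next move is undefined and point that move at state 0, else 1, else 2, ...; a target is out if some Accept/Reject pair would then sit in one state with the same input left (inseparable). If every existing state is out, open a new one.
a: 0a undefined. 0a->0: ok.
b: 0b undefined. 0b->0: no, baa/ab meet in 0. Open state 1: 0b->1.
ba: 1a undefined. 1a->0: no, bab/ab meet in 1. 1a->1: no, baa/ab meet in 1. Open state 2: 1a->2.
bb: 1b undefined. 1b->0: no, a/bb meet in 0. 1b->1: ok.
baa: 2a undefined. 2a->0: ok.
bab: 2b undefined. 2b->0: ok.
All examples now run through 3 states with every (state, symbol) defined. Accept strings end in {0,2}, Reject strings end in {1}; accept={0,2}.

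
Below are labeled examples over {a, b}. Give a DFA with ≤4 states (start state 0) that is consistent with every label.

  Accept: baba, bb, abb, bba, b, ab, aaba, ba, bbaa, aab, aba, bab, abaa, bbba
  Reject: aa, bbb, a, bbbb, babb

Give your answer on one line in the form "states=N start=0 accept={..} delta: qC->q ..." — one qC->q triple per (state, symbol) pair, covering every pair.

State merging on the prefix tree: take the shortest (then alphabetical) example prefix whose next move is undefined and point that move at state 0, else 1, else 2, ...; a target is out if some Accept/Reject pair would then sit in one state with the same input left (inseparable). If every existing state is out, open a new one.
a: 0a undefined. 0a->0: ok.
b: 0b undefined. 0b->0: no, baba/aa meet in 0. Open state 1: 0b->1.
ba: 1a undefined. 1a->0: no, baba/aa meet in 0. 1a->1: ok.
bb: 1b undefined. 1b->0: no, baba/aa meet in 0. 1b->1: no, baba/bbb meet in 1. Open state 2: 1b->2.
bba: 2a undefined. 2a->0: no, baba/aa meet in 0. 2a->1: ok.
bbb: 2b undefined. 2b->0: no, baba/bbbb meet in 1. 2b->1: no, baba/bbb meet in 1. 2b->2: no, bb/bbb meet in 2. Open state 3: 2b->3.
bbba: 3a undefined. 3a->0: no, bbba/aa meet in 0. 3a->1: ok.
bbbb: 3b undefined. 3b->0: ok.
All examples now run through 4 states with every (state, symbol) defined. Accept strings end in {1,2}, Reject strings end in {0,3}; accept={1,2}.

states=4 start=0 accept={1,2} delta: 0a->0 0b->1 1a->1 1b->2 2a->1 2b->3 3a->1 3b->0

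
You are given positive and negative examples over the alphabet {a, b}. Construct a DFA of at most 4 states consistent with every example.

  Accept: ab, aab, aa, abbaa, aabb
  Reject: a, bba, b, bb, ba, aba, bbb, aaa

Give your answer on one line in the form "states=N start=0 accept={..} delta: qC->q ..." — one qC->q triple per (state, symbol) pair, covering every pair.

states=4 start=0 accept={2,3} delta: 0a->1 0b->0 1a->2 1b->2 2a->0 2b->3 3a->1 3b->2

State merging on the prefix tree: take the shortest (then alphabetical) example prefix whose next move is undefined and point that move at state 0, else 1, else 2, ...; a target is out if some Accept/Reject pair would then sit in one state with the same input left (inseparable). If every existing state is out, open a new one.
a: 0a undefined. 0a->0: no, ab/b meet in 0 with "b" left. Open state 1: 0a->1.
b: 0b undefined. 0b->0: ok.
aa: 1a undefined. 1a->0: no, aab/b meet in 0. 1a->1: no, aa/a meet in 1. Open state 2: 1a->2.
ab: 1b undefined. 1b->0: no, ab/b meet in 0. 1b->1: no, ab/a meet in 1. 1b->2: ok.
aaa: 2a undefined. 2a->0: ok.
aab: 2b undefined. 2b->0: no, aab/b meet in 0. 2b->1: no, aab/a meet in 1. 2b->2: no, abbaa/a meet in 1. Open state 3: 2b->3.
aabb: 3b undefined. 3b->0: no, aabb/b meet in 0. 3b->1: no, aabb/a meet in 1. 3b->2: ok.
abba: 3a undefined. 3a->0: no, abbaa/a meet in 1. 3a->1: ok.
All examples now run through 4 states with every (state, symbol) defined. Accept strings end in {2,3}, Reject strings end in {0,1}; accept={2,3}.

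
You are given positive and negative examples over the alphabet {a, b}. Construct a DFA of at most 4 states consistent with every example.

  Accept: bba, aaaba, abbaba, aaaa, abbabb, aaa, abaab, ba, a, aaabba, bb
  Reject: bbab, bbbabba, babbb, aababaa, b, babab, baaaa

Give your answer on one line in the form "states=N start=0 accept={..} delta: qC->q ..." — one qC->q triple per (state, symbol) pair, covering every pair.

State merging on the prefix tree: take the shortest (then alphabetical) example prefix whose next move is undefined and point that move at state 0, else 1, else 2, ...; a target is out if some Accept/Reject pair would then sit in one state with the same input left (inseparable). If every existing state is out, open a new one.
a: 0a undefined. 0a->0: ok.
b: 0b undefined. 0b->0: no, bba/bbab meet in 0. Open state 1: 0b->1.
ba: 1a undefined. 1a->0: no, aaaba/aababaa meet in 0. 1a->1: no, aaaba/b meet in 1. Open state 2: 1a->2.
bb: 1b undefined. 1b->0: ok.
baa: 2a undefined. 2a->0: no, bba/baaaa meet in 0. 2a->1: ok.
bab: 2b undefined. 2b->0: no, bba/babbb meet in 0. 2b->1: no, bba/bbbabba meet in 0. 2b->2: no, bba/babab meet in 0. Open state 3: 2b->3.
baba: 3a undefined. 3a->0: no, bba/aababaa meet in 0. 3a->1: no, bba/babab meet in 0. 3a->2: ok.
babb: 3b undefined. 3b->0: no, bba/bbbabba meet in 0. 3b->1: no, bba/babbb meet in 0. 3b->2: ok.
All examples now run through 4 states with every (state, symbol) defined. Accept strings end in {0,2}, Reject strings end in {1,3}; accept={0,2}.

states=4 start=0 accept={0,2} delta: 0a->0 0b->1 1a->2 1b->0 2a->1 2b->3 3a->2 3b->2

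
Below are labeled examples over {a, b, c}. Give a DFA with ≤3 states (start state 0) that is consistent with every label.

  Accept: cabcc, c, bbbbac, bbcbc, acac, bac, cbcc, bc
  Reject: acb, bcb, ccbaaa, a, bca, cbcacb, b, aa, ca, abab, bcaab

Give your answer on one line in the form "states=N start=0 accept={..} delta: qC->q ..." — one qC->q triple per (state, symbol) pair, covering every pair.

Fold the examples into a partial DFA from state 0: repeatedly fix the first undefined (state, symbol) met by the shortest-then-alphabetical prefix, trying targets in increasing order and rejecting any under which an Accept and a Reject string meet in one state with the same remainder; add a state when all current targets are rejected. Accepting states are where Accept strings end.
a: 0a undefined. 0a->0: ok.
b: 0b undefined. 0b->0: ok.
c: 0c undefined. 0c->0: no, cabcc/acb meet in 0. Open state 1: 0c->1.
ca: 1a undefined. 1a->0: ok.
cb: 1b undefined. 1b->0: ok.
cc: 1c undefined. 1c->0: no, cabcc/acb meet in 0. 1c->1: ok.
All examples now run through 2 states with every (state, symbol) defined. Accept strings end in {1}, Reject strings end in {0}; accept={1}.

states=2 start=0 accept={1} delta: 0a->0 0b->0 0c->1 1a->0 1b->0 1c->1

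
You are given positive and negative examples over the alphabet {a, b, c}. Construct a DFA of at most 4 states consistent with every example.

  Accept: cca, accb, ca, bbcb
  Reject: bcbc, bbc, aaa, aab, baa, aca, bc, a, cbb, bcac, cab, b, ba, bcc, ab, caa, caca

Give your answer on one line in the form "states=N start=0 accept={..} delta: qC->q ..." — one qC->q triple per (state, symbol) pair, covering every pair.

states=4 start=0 accept={3} delta: 0a->1 0b->0 0c->2 1a->0 1b->0 1c->0 2a->3 2b->3 2c->2 3a->0 3b->0 3c->0

Fold the examples into a partial DFA from state 0: repeatedly fix the first undefined (state, symbol) met by the shortest-then-alphabetical prefix, trying targets in increasing order and rejecting any under which an Accept and a Reject string meet in one state with the same remainder; add a state when all current targets are rejected. Accepting states are where Accept strings end.
a: 0a undefined. 0a->0: no, ca/aca meet in 0 with "ca" left. Open state 1: 0a->1.
b: 0b undefined. 0b->0: ok.
c: 0c undefined. 0c->0: no, cca/a meet in 1. 0c->1: no, cca/aca meet in 1 with "ca" left. Open state 2: 0c->2.
aa: 1a undefined. 1a->0: ok.
ab: 1b undefined. 1b->0: ok.
ac: 1c undefined. 1c->0: ok.
ca: 2a undefined. 2a->0: no, ca/aab meet in 0. 2a->1: no, ca/aaa meet in 1. 2a->2: no, cca/caca meet in 2 with "ca" left. Open state 3: 2a->3.
cb: 2b undefined. 2b->0: no, accb/aab meet in 0. 2b->1: no, accb/aaa meet in 1. 2b->2: no, accb/bbc meet in 2. 2b->3: ok.
cc: 2c undefined. 2c->0: no, cca/aaa meet in 1. 2c->1: no, cca/aab meet in 0. 2c->2: ok.
caa: 3a undefined. 3a->0: ok.
cab: 3b undefined. 3b->0: ok.
cac: 3c undefined. 3c->0: ok.
All examples now run through 4 states with every (state, symbol) defined. Accept strings end in {3}, Reject strings end in {0,1,2}; accept={3}.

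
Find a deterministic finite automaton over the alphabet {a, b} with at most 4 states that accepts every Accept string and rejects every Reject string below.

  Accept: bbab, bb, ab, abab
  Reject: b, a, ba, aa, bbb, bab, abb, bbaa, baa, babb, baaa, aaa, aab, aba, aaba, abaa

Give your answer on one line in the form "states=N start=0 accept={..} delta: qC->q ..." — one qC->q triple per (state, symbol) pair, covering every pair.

State merging on the prefix tree: take the shortest (then alphabetical) example prefix whose next move is undefined and point that move at state 0, else 1, else 2, ...; a target is out if some Accept/Reject pair would then sit in one state with the same input left (inseparable). If every existing state is out, open a new one.
a: 0a undefined. 0a->0: no, bb/abb meet in 0 with "bb" left. Open state 1: 0a->1.
b: 0b undefined. 0b->0: no, bbab/bab meet in 1 with "b" left. 0b->1: ok.
aa: 1a undefined. 1a->0: no, bb/babb meet in 1 with "b" left. 1a->1: no, bb/bab meet in 1 with "b" left. Open state 2: 1a->2.
ab: 1b undefined. 1b->0: ok.
aaa: 2a undefined. 2a->0: no, bbab/baa meet in 0. 2a->1: ok.
aab: 2b undefined. 2b->0: no, bbab/bab meet in 0. 2b->1: no, bbab/babb meet in 0. 2b->2: ok.
All examples now run through 3 states with every (state, symbol) defined. Accept strings end in {0}, Reject strings end in {1,2}; accept={0}.

states=3 start=0 accept={0} delta: 0a->1 0b->1 1a->2 1b->0 2a->1 2b->2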